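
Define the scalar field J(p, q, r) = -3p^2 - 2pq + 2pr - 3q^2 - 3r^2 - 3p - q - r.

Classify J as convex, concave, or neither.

concave

J is quadratic, so its Hessian is the constant matrix H = [[-6, -2, 2], [-2, -6, 0], [2, 0, -6]].
Leading principal minors: -6, 32, -168.
Signs alternate −, +, − ⇒ H ≺ 0 ⇒ concave.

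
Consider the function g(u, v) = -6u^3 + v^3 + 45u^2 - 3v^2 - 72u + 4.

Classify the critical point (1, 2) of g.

local minimum

The mixed partial ∂²g/∂u∂v is 0, so the Hessian at any point is diag(g_uu, g_vv) = diag(18(-2u + 5), 6(v - 1)).
At (1, 2): H = diag(54, 6).
Both eigenvalues are positive, so H is positive definite: a local minimum.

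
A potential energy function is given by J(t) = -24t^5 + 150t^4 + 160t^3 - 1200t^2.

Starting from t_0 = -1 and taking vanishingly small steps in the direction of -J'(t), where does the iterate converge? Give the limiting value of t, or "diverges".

-2

J'(t) = -120t(t - 5)(t - 2)(t + 2), so J'(-1) = 2160.
Gradient descent moves in the -J' direction, i.e. t is decreasing.
The nearest critical point in that direction is t = -2, where J'' = 6720 > 0 (a local minimum). The iterate converges there.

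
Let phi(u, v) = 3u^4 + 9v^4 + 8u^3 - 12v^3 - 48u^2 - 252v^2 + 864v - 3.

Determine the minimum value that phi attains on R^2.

phi(u,v) separates as P(u) + Q(v) − 3, so its minimum is min P + min Q − 3.
P'(u) = 12u(u - 2)(u + 4) vanishes at u ∈ {-4, 0, 2}; Q'(v) = 36(v - 3)(v - 2)(v + 4) vanishes at v ∈ {-4, 2, 3}.
Local minima of P (where P''>0): P(-4)=-512, P(2)=-80. Local minima of Q: Q(-4)=-4416, Q(3)=729.
So the global minimum of phi is P(-4) + Q(-4) − 3 = -512 − 4416 − 3 = -4931, attained at (-4, -4).

-4931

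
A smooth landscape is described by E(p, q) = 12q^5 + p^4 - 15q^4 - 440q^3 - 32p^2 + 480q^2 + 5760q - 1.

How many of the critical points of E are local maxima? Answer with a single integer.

E separates as a function of p plus a function of q, so ∇E=0 decouples.
∂E/∂p = 4p(p - 4)(p + 4) = 0 at p ∈ {-4, 0, 4}; ∂E/∂q = 60(q - 4)(q - 3)(q + 2)(q + 4) = 0 at q ∈ {-4, -2, 3, 4}.
The Hessian is diagonal: diag(E_pp, E_qq). Second derivatives: E_pp(-4)=128, E_pp(0)=-64, E_pp(4)=128; E_qq(-4)=-6720, E_qq(-2)=3600, E_qq(3)=-2100, E_qq(4)=2880.
Local maxima occur where both diagonal entries negative: (0, -4), (0, 3). Count: 2.

2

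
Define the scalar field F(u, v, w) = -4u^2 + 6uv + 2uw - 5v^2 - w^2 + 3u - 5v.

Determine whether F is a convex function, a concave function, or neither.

concave

F is quadratic, so its Hessian is the constant matrix H = [[-8, 6, 2], [6, -10, 0], [2, 0, -2]].
Leading principal minors: -8, 44, -48.
Signs alternate −, +, − ⇒ H ≺ 0 ⇒ concave.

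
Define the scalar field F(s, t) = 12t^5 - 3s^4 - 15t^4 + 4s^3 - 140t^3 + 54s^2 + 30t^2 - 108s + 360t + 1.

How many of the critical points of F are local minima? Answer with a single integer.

2

F separates as a function of s plus a function of t, so ∇F=0 decouples.
∂F/∂s = -12(s - 3)(s - 1)(s + 3) = 0 at s ∈ {-3, 1, 3}; ∂F/∂t = 60(t - 3)(t - 1)(t + 1)(t + 2) = 0 at t ∈ {-2, -1, 1, 3}.
The Hessian is diagonal: diag(F_ss, F_tt). Second derivatives: F_ss(-3)=-288, F_ss(1)=96, F_ss(3)=-144; F_tt(-2)=-900, F_tt(-1)=480, F_tt(1)=-720, F_tt(3)=2400.
Local minima occur where both diagonal entries positive: (1, -1), (1, 3). Count: 2.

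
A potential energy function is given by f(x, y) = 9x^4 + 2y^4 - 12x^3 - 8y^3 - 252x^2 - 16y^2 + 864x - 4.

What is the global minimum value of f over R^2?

-4676

f(x,y) separates as P(x) + Q(y) − 4, so its minimum is min P + min Q − 4.
P'(x) = 36(x - 3)(x - 2)(x + 4) vanishes at x ∈ {-4, 2, 3}; Q'(y) = 8y(y - 4)(y + 1) vanishes at y ∈ {-1, 0, 4}.
Local minima of P (where P''>0): P(-4)=-4416, P(3)=729. Local minima of Q: Q(-1)=-6, Q(4)=-256.
So the global minimum of f is P(-4) + Q(4) − 4 = -4416 − 256 − 4 = -4676, attained at (-4, 4).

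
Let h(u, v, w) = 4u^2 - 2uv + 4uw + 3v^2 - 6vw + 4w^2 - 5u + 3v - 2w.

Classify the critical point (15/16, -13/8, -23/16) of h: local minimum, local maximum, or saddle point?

The Hessian is constant: H = [[8, -2, 4], [-2, 6, -6], [4, -6, 8]].
Leading principal minors: Δ₁ = 8, Δ₂ = 44, Δ₃ = 64.
All leading minors are positive, so H is positive definite: a local minimum.

local minimum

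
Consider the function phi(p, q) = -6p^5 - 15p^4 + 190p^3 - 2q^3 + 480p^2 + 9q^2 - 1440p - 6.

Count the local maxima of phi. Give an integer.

2

phi separates as a function of p plus a function of q, so ∇phi=0 decouples.
∂phi/∂p = -30(p - 4)(p - 1)(p + 3)(p + 4) = 0 at p ∈ {-4, -3, 1, 4}; ∂phi/∂q = -6q(q - 3) = 0 at q ∈ {0, 3}.
The Hessian is diagonal: diag(phi_pp, phi_qq). Second derivatives: phi_pp(-4)=1200, phi_pp(-3)=-840, phi_pp(1)=1800, phi_pp(4)=-5040; phi_qq(0)=18, phi_qq(3)=-18.
Local maxima occur where both diagonal entries negative: (-3, 3), (4, 3). Count: 2.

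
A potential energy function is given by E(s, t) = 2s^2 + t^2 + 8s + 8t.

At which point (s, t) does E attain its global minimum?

(-2, -4)

E(s,t) separates as P(s) + Q(t), so its minimum is min P + min Q.
P'(s) = 4s + 8 vanishes at s ∈ {-2}; Q'(t) = 2(t + 4) vanishes at t ∈ {-4}.
Local minima of P (where P''>0): P(-2)=-8. Local minima of Q: Q(-4)=-16.
So the global minimum of E is P(-2) + Q(-4) = -8 − 16 = -24, attained at (-2, -4).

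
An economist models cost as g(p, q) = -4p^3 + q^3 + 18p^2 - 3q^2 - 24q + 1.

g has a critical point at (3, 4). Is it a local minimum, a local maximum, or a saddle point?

saddle point

The mixed partial ∂²g/∂p∂q is 0, so the Hessian at any point is diag(g_pp, g_qq) = diag(12(-2p + 3), 6(q - 1)).
At (3, 4): H = diag(-36, 18).
The eigenvalues have opposite signs, so H is indefinite: a saddle point.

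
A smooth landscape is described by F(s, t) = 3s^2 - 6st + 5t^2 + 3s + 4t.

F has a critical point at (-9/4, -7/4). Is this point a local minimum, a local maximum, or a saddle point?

local minimum

The Hessian of F is constant: H = [[6, -6], [-6, 10]].
det(H) = 6·10 − (-6)² = 24.
det(H) > 0 and tr(H) = 16 > 0, so H is positive definite and the point is a local minimum.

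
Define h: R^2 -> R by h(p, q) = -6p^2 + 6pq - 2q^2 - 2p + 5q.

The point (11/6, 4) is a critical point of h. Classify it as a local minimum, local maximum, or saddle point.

The Hessian of h is constant: H = [[-12, 6], [6, -4]].
det(H) = (-12)·(-4) − 6² = 12.
det(H) > 0 and tr(H) = -16 < 0, so H is negative definite and the point is a local maximum.

local maximum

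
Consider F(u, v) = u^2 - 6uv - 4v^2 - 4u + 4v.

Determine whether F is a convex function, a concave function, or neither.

F is quadratic, so its Hessian is the constant matrix H = [[2, -6], [-6, -8]].
det(H) = -52, tr(H) = -6.
det(H) < 0, so H is indefinite: neither convex nor concave.

neither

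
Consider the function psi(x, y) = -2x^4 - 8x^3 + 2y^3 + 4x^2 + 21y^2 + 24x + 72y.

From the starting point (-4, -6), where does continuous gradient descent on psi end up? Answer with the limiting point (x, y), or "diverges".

diverges

psi is separable, so gradient descent decouples: x follows -∂psi/∂x, y follows -∂psi/∂y.
∂psi/∂x = -8(x - 1)(x + 1)(x + 3); at x=-4 this is 120, so x decreases.
∂psi/∂y = 6(y + 3)(y + 4); at y=-6 this is 36, so y decreases.
The x-coordinate has no critical point in that direction and runs off to infinity.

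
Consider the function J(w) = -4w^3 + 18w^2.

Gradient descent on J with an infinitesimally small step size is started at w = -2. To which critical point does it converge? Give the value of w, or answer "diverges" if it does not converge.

0

J'(w) = -12w(w - 3), so J'(-2) = -120.
Gradient descent moves in the -J' direction, i.e. w is increasing.
The nearest critical point in that direction is w = 0, where J'' = 36 > 0 (a local minimum). The iterate converges there.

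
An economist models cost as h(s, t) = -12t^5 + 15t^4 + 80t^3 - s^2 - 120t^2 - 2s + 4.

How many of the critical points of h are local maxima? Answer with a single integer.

h separates as a function of s plus a function of t, so ∇h=0 decouples.
∂h/∂s = -2(s + 1) = 0 at s ∈ {-1}; ∂h/∂t = -60t(t - 2)(t - 1)(t + 2) = 0 at t ∈ {-2, 0, 1, 2}.
The Hessian is diagonal: diag(h_ss, h_tt). Second derivatives: h_ss(-1)=-2; h_tt(-2)=1440, h_tt(0)=-240, h_tt(1)=180, h_tt(2)=-480.
Local maxima occur where both diagonal entries negative: (-1, 0), (-1, 2). Count: 2.

2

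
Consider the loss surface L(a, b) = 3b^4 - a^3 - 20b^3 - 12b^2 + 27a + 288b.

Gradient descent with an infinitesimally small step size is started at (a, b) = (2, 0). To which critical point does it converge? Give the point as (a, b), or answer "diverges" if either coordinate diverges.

(-3, -2)

L is separable, so gradient descent decouples: a follows -∂L/∂a, b follows -∂L/∂b.
∂L/∂a = -3(a - 3)(a + 3); at a=2 this is 15, so a decreases.
∂L/∂b = 12(b - 4)(b - 3)(b + 2); at b=0 this is 288, so b decreases.
a converges to its nearest critical value -3 (a local min of the a-part); b converges to -2. The iterate converges to (-3, -2).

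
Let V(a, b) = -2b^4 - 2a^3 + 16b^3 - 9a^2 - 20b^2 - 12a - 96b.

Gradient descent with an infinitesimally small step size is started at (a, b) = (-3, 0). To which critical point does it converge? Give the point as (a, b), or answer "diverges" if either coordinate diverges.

V is separable, so gradient descent decouples: a follows -∂V/∂a, b follows -∂V/∂b.
∂V/∂a = -6(a + 1)(a + 2); at a=-3 this is -12, so a increases.
∂V/∂b = -8(b - 4)(b - 3)(b + 1); at b=0 this is -96, so b increases.
a converges to its nearest critical value -2 (a local min of the a-part); b converges to 3. The iterate converges to (-2, 3).

(-2, 3)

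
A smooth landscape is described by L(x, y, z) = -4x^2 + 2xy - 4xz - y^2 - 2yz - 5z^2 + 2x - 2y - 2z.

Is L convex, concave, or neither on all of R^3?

L is quadratic, so its Hessian is the constant matrix H = [[-8, 2, -4], [2, -2, -2], [-4, -2, -10]].
Leading principal minors: -8, 12, -24.
Signs alternate −, +, − ⇒ H ≺ 0 ⇒ concave.

concave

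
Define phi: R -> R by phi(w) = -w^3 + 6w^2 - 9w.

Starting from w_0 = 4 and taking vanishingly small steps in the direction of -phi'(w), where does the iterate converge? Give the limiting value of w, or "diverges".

phi'(w) = -3(w - 3)(w - 1), so phi'(4) = -9.
Gradient descent moves in the -phi' direction, i.e. w is increasing.
There is no critical point above w=4, and phi' keeps the same sign, so the iterate runs off to +∞.

diverges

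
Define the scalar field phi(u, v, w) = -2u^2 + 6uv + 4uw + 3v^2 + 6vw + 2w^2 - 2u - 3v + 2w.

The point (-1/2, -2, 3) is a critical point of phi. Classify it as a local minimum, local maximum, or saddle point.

saddle point

The Hessian is constant: H = [[-4, 6, 4], [6, 6, 6], [4, 6, 4]].
Leading principal minors: Δ₁ = -4, Δ₂ = -60, Δ₃ = 96.
The minors fit neither the all-positive nor the alternating-sign pattern, so H is indefinite: a saddle point.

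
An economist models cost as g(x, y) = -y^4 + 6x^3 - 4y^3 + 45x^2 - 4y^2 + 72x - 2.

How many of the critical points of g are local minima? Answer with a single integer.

g separates as a function of x plus a function of y, so ∇g=0 decouples.
∂g/∂x = 18(x + 1)(x + 4) = 0 at x ∈ {-4, -1}; ∂g/∂y = -4y(y + 1)(y + 2) = 0 at y ∈ {-2, -1, 0}.
The Hessian is diagonal: diag(g_xx, g_yy). Second derivatives: g_xx(-4)=-54, g_xx(-1)=54; g_yy(-2)=-8, g_yy(-1)=4, g_yy(0)=-8.
Local minima occur where both diagonal entries positive: (-1, -1). Count: 1.

1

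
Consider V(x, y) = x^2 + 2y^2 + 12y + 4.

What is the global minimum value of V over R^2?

V(x,y) separates as P(x) + Q(y) + 4, so its minimum is min P + min Q + 4.
P'(x) = 2x vanishes at x ∈ {0}; Q'(y) = 4y + 12 vanishes at y ∈ {-3}.
Local minima of P (where P''>0): P(0)=0. Local minima of Q: Q(-3)=-18.
So the global minimum of V is P(0) + Q(-3) + 4 = 0 − 18 + 4 = -14, attained at (0, -3).

-14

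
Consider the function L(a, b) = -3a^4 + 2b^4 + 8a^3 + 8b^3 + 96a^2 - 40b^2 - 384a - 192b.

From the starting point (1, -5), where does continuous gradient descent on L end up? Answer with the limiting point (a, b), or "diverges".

(2, -4)

L is separable, so gradient descent decouples: a follows -∂L/∂a, b follows -∂L/∂b.
∂L/∂a = -12(a - 4)(a - 2)(a + 4); at a=1 this is -180, so a increases.
∂L/∂b = 8(b - 3)(b + 2)(b + 4); at b=-5 this is -192, so b increases.
a converges to its nearest critical value 2 (a local min of the a-part); b converges to -4. The iterate converges to (2, -4).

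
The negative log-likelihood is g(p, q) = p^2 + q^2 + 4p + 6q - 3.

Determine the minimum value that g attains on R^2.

-16

g(p,q) separates as A(p) + B(q) − 3, so its minimum is min A + min B − 3.
A'(p) = 2p + 4 vanishes at p ∈ {-2}; B'(q) = 2q + 6 vanishes at q ∈ {-3}.
Local minima of A (where A''>0): A(-2)=-4. Local minima of B: B(-3)=-9.
So the global minimum of g is A(-2) + B(-3) − 3 = -4 − 9 − 3 = -16, attained at (-2, -3).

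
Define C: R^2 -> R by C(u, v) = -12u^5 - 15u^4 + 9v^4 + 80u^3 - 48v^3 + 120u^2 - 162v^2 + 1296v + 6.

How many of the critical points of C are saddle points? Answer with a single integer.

6

C separates as a function of u plus a function of v, so ∇C=0 decouples.
∂C/∂u = -60u(u - 2)(u + 1)(u + 2) = 0 at u ∈ {-2, -1, 0, 2}; ∂C/∂v = 36(v - 4)(v - 3)(v + 3) = 0 at v ∈ {-3, 3, 4}.
The Hessian is diagonal: diag(C_uu, C_vv). Second derivatives: C_uu(-2)=480, C_uu(-1)=-180, C_uu(0)=240, C_uu(2)=-1440; C_vv(-3)=1512, C_vv(3)=-216, C_vv(4)=252.
Saddle points occur where the two diagonal entries have opposite signs: (-2, 3), (-1, -3), (-1, 4), (0, 3), (2, -3), (2, 4). Count: 6.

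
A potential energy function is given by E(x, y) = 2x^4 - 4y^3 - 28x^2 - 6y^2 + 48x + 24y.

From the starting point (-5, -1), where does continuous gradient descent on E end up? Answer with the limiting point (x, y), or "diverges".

(-3, -2)

E is separable, so gradient descent decouples: x follows -∂E/∂x, y follows -∂E/∂y.
∂E/∂x = 8(x - 2)(x - 1)(x + 3); at x=-5 this is -672, so x increases.
∂E/∂y = -12(y - 1)(y + 2); at y=-1 this is 24, so y decreases.
x converges to its nearest critical value -3 (a local min of the x-part); y converges to -2. The iterate converges to (-3, -2).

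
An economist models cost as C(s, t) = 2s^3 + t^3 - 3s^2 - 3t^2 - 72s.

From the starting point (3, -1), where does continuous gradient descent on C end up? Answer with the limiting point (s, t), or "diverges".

C is separable, so gradient descent decouples: s follows -∂C/∂s, t follows -∂C/∂t.
∂C/∂s = 6(s - 4)(s + 3); at s=3 this is -36, so s increases.
∂C/∂t = 3t(t - 2); at t=-1 this is 9, so t decreases.
The t-coordinate has no critical point in that direction and runs off to infinity.

diverges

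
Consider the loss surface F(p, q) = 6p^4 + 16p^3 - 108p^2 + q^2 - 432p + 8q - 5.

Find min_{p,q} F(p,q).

-1371

F(p,q) separates as A(p) + B(q) − 5, so its minimum is min A + min B − 5.
A'(p) = 24(p - 3)(p + 2)(p + 3) vanishes at p ∈ {-3, -2, 3}; B'(q) = 2q + 8 vanishes at q ∈ {-4}.
Local minima of A (where A''>0): A(-3)=378, A(3)=-1350. Local minima of B: B(-4)=-16.
So the global minimum of F is A(3) + B(-4) − 5 = -1350 − 16 − 5 = -1371, attained at (3, -4).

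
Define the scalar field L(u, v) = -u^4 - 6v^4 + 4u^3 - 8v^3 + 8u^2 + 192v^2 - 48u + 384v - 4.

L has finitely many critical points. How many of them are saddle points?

L separates as a function of u plus a function of v, so ∇L=0 decouples.
∂L/∂u = -4(u - 3)(u - 2)(u + 2) = 0 at u ∈ {-2, 2, 3}; ∂L/∂v = -24(v - 4)(v + 1)(v + 4) = 0 at v ∈ {-4, -1, 4}.
The Hessian is diagonal: diag(L_uu, L_vv). Second derivatives: L_uu(-2)=-80, L_uu(2)=16, L_uu(3)=-20; L_vv(-4)=-576, L_vv(-1)=360, L_vv(4)=-960.
Saddle points occur where the two diagonal entries have opposite signs: (-2, -1), (2, -4), (2, 4), (3, -1). Count: 4.

4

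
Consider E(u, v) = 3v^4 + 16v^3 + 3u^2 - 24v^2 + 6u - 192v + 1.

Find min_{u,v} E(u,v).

E(u,v) separates as P(u) + Q(v) + 1, so its minimum is min P + min Q + 1.
P'(u) = 6u + 6 vanishes at u ∈ {-1}; Q'(v) = 12(v - 2)(v + 2)(v + 4) vanishes at v ∈ {-4, -2, 2}.
Local minima of P (where P''>0): P(-1)=-3. Local minima of Q: Q(-4)=128, Q(2)=-304.
So the global minimum of E is P(-1) + Q(2) + 1 = -3 − 304 + 1 = -306, attained at (-1, 2).

-306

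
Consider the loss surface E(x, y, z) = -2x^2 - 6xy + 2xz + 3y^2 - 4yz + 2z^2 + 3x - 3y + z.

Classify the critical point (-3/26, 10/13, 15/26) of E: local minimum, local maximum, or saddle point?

The Hessian is constant: H = [[-4, -6, 2], [-6, 6, -4], [2, -4, 4]].
Leading principal minors: Δ₁ = -4, Δ₂ = -60, Δ₃ = -104.
The minors fit neither the all-positive nor the alternating-sign pattern, so H is indefinite: a saddle point.

saddle point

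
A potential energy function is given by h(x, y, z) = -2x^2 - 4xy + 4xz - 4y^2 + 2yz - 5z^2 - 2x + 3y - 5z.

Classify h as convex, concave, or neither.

concave

h is quadratic, so its Hessian is the constant matrix H = [[-4, -4, 4], [-4, -8, 2], [4, 2, -10]].
Leading principal minors: -4, 16, -80.
Signs alternate −, +, − ⇒ H ≺ 0 ⇒ concave.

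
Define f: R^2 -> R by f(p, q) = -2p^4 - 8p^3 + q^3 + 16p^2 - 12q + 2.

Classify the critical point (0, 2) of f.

local minimum

The mixed partial ∂²f/∂p∂q is 0, so the Hessian at any point is diag(f_pp, f_qq) = diag(8(-3p^2 - 6p + 4), 6q).
At (0, 2): H = diag(32, 12).
Both eigenvalues are positive, so H is positive definite: a local minimum.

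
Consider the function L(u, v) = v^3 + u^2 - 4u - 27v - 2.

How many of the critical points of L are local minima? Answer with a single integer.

L separates as a function of u plus a function of v, so ∇L=0 decouples.
∂L/∂u = 2(u - 2) = 0 at u ∈ {2}; ∂L/∂v = 3(v - 3)(v + 3) = 0 at v ∈ {-3, 3}.
The Hessian is diagonal: diag(L_uu, L_vv). Second derivatives: L_uu(2)=2; L_vv(-3)=-18, L_vv(3)=18.
Local minima occur where both diagonal entries positive: (2, 3). Count: 1.

1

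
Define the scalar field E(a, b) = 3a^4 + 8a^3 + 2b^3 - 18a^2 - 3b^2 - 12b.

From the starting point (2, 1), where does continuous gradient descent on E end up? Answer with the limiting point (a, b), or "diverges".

E is separable, so gradient descent decouples: a follows -∂E/∂a, b follows -∂E/∂b.
∂E/∂a = 12a(a - 1)(a + 3); at a=2 this is 120, so a decreases.
∂E/∂b = 6(b - 2)(b + 1); at b=1 this is -12, so b increases.
a converges to its nearest critical value 1 (a local min of the a-part); b converges to 2. The iterate converges to (1, 2).

(1, 2)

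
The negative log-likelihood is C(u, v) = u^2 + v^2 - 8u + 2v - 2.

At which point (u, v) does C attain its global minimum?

(4, -1)

C(u,v) separates as P(u) + Q(v) − 2, so its minimum is min P + min Q − 2.
P'(u) = 2u - 8 vanishes at u ∈ {4}; Q'(v) = 2v + 2 vanishes at v ∈ {-1}.
Local minima of P (where P''>0): P(4)=-16. Local minima of Q: Q(-1)=-1.
So the global minimum of C is P(4) + Q(-1) − 2 = -16 − 1 − 2 = -19, attained at (4, -1).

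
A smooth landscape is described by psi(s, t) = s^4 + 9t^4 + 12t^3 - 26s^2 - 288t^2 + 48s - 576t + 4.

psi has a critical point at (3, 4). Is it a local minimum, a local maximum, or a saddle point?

The mixed partial ∂²psi/∂s∂t is 0, so the Hessian at any point is diag(psi_ss, psi_tt) = diag(4(3s^2 - 13), 36(3t^2 + 2t - 16)).
At (3, 4): H = diag(56, 1440).
Both eigenvalues are positive, so H is positive definite: a local minimum.

local minimum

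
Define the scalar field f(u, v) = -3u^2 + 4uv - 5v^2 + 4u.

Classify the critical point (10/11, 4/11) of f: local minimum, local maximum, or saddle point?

The Hessian of f is constant: H = [[-6, 4], [4, -10]].
det(H) = (-6)·(-10) − 4² = 44.
det(H) > 0 and tr(H) = -16 < 0, so H is negative definite and the point is a local maximum.

local maximum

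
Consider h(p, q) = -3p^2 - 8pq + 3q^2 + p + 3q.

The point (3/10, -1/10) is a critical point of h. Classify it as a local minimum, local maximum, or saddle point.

The Hessian of h is constant: H = [[-6, -8], [-8, 6]].
det(H) = (-6)·6 − (-8)² = -100.
Since det(H) < 0, H is indefinite and the critical point is a saddle point.

saddle point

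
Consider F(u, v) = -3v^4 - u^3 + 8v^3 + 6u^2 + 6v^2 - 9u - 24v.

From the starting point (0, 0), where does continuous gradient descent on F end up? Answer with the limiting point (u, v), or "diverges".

F is separable, so gradient descent decouples: u follows -∂F/∂u, v follows -∂F/∂v.
∂F/∂u = -3(u - 3)(u - 1); at u=0 this is -9, so u increases.
∂F/∂v = -12(v - 2)(v - 1)(v + 1); at v=0 this is -24, so v increases.
u converges to its nearest critical value 1 (a local min of the u-part); v converges to 1. The iterate converges to (1, 1).

(1, 1)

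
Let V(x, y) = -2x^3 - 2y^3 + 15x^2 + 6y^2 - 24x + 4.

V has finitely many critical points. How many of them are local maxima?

V separates as a function of x plus a function of y, so ∇V=0 decouples.
∂V/∂x = -6(x - 4)(x - 1) = 0 at x ∈ {1, 4}; ∂V/∂y = -6y(y - 2) = 0 at y ∈ {0, 2}.
The Hessian is diagonal: diag(V_xx, V_yy). Second derivatives: V_xx(1)=18, V_xx(4)=-18; V_yy(0)=12, V_yy(2)=-12.
Local maxima occur where both diagonal entries negative: (4, 2). Count: 1.

1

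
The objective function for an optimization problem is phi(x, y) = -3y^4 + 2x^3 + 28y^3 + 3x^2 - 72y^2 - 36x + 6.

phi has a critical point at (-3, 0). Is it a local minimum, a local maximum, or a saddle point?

The mixed partial ∂²phi/∂x∂y is 0, so the Hessian at any point is diag(phi_xx, phi_yy) = diag(6(2x + 1), 12(-3y^2 + 14y - 12)).
At (-3, 0): H = diag(-30, -144).
Both eigenvalues are negative, so H is negative definite: a local maximum.

local maximum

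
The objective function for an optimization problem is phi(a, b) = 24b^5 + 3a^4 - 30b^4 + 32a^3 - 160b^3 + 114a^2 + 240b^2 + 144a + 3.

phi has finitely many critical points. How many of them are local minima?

phi separates as a function of a plus a function of b, so ∇phi=0 decouples.
∂phi/∂a = 12(a + 1)(a + 3)(a + 4) = 0 at a ∈ {-4, -3, -1}; ∂phi/∂b = 120b(b - 2)(b - 1)(b + 2) = 0 at b ∈ {-2, 0, 1, 2}.
The Hessian is diagonal: diag(phi_aa, phi_bb). Second derivatives: phi_aa(-4)=36, phi_aa(-3)=-24, phi_aa(-1)=72; phi_bb(-2)=-2880, phi_bb(0)=480, phi_bb(1)=-360, phi_bb(2)=960.
Local minima occur where both diagonal entries positive: (-4, 0), (-4, 2), (-1, 0), (-1, 2). Count: 4.

4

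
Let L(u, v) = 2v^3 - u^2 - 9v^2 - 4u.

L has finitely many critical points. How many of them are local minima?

0

L separates as a function of u plus a function of v, so ∇L=0 decouples.
∂L/∂u = -2(u + 2) = 0 at u ∈ {-2}; ∂L/∂v = 6v(v - 3) = 0 at v ∈ {0, 3}.
The Hessian is diagonal: diag(L_uu, L_vv). Second derivatives: L_uu(-2)=-2; L_vv(0)=-18, L_vv(3)=18.
Local minima occur where both diagonal entries positive: none. Count: 0.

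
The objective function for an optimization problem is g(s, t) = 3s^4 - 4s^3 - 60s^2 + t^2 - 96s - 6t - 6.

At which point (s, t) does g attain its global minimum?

(4, 3)

g(s,t) separates as P(s) + Q(t) − 6, so its minimum is min P + min Q − 6.
P'(s) = 12(s - 4)(s + 1)(s + 2) vanishes at s ∈ {-2, -1, 4}; Q'(t) = 2(t - 3) vanishes at t ∈ {3}.
Local minima of P (where P''>0): P(-2)=32, P(4)=-832. Local minima of Q: Q(3)=-9.
So the global minimum of g is P(4) + Q(3) − 6 = -832 − 9 − 6 = -847, attained at (4, 3).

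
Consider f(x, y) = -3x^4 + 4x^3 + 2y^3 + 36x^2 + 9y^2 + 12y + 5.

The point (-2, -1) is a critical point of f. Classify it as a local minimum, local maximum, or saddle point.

The mixed partial ∂²f/∂x∂y is 0, so the Hessian at any point is diag(f_xx, f_yy) = diag(12(-3x^2 + 2x + 6), 6(2y + 3)).
At (-2, -1): H = diag(-120, 6).
The eigenvalues have opposite signs, so H is indefinite: a saddle point.

saddle point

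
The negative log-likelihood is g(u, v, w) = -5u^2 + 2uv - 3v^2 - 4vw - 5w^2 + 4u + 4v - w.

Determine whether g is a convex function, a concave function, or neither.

g is quadratic, so its Hessian is the constant matrix H = [[-10, 2, 0], [2, -6, -4], [0, -4, -10]].
Leading principal minors: -10, 56, -400.
Signs alternate −, +, − ⇒ H ≺ 0 ⇒ concave.

concave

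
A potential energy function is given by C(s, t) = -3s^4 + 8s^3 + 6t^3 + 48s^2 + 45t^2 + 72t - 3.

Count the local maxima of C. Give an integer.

2

C separates as a function of s plus a function of t, so ∇C=0 decouples.
∂C/∂s = -12s(s - 4)(s + 2) = 0 at s ∈ {-2, 0, 4}; ∂C/∂t = 18(t + 1)(t + 4) = 0 at t ∈ {-4, -1}.
The Hessian is diagonal: diag(C_ss, C_tt). Second derivatives: C_ss(-2)=-144, C_ss(0)=96, C_ss(4)=-288; C_tt(-4)=-54, C_tt(-1)=54.
Local maxima occur where both diagonal entries negative: (-2, -4), (4, -4). Count: 2.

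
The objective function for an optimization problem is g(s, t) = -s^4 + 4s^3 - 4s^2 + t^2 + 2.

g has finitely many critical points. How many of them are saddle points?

2

g separates as a function of s plus a function of t, so ∇g=0 decouples.
∂g/∂s = -4s(s - 2)(s - 1) = 0 at s ∈ {0, 1, 2}; ∂g/∂t = 2t = 0 at t ∈ {0}.
The Hessian is diagonal: diag(g_ss, g_tt). Second derivatives: g_ss(0)=-8, g_ss(1)=4, g_ss(2)=-8; g_tt(0)=2.
Saddle points occur where the two diagonal entries have opposite signs: (0, 0), (2, 0). Count: 2.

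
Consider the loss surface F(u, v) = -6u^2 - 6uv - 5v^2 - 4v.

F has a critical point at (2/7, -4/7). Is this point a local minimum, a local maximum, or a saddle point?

The Hessian of F is constant: H = [[-12, -6], [-6, -10]].
det(H) = (-12)·(-10) − (-6)² = 84.
det(H) > 0 and tr(H) = -22 < 0, so H is negative definite and the point is a local maximum.

local maximum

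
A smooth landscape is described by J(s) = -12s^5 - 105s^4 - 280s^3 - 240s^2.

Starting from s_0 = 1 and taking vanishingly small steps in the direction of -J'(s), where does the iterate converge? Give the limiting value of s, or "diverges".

diverges

J'(s) = -60s(s + 1)(s + 2)(s + 4), so J'(1) = -1800.
Gradient descent moves in the -J' direction, i.e. s is increasing.
There is no critical point above s=1, and J' keeps the same sign, so the iterate runs off to +∞.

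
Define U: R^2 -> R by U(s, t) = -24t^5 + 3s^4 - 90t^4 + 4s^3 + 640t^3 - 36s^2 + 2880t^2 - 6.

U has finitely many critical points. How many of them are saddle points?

U separates as a function of s plus a function of t, so ∇U=0 decouples.
∂U/∂s = 12s(s - 2)(s + 3) = 0 at s ∈ {-3, 0, 2}; ∂U/∂t = -120t(t - 4)(t + 3)(t + 4) = 0 at t ∈ {-4, -3, 0, 4}.
The Hessian is diagonal: diag(U_ss, U_tt). Second derivatives: U_ss(-3)=180, U_ss(0)=-72, U_ss(2)=120; U_tt(-4)=3840, U_tt(-3)=-2520, U_tt(0)=5760, U_tt(4)=-26880.
Saddle points occur where the two diagonal entries have opposite signs: (-3, -3), (-3, 4), (0, -4), (0, 0), (2, -3), (2, 4). Count: 6.

6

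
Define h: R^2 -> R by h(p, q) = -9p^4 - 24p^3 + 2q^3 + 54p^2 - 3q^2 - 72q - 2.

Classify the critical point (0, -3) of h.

The mixed partial ∂²h/∂p∂q is 0, so the Hessian at any point is diag(h_pp, h_qq) = diag(36(-3p^2 - 4p + 3), 6(2q - 1)).
At (0, -3): H = diag(108, -42).
The eigenvalues have opposite signs, so H is indefinite: a saddle point.

saddle point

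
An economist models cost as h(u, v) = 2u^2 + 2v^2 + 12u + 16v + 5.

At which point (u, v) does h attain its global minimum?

h(u,v) separates as P(u) + Q(v) + 5, so its minimum is min P + min Q + 5.
P'(u) = 4u + 12 vanishes at u ∈ {-3}; Q'(v) = 4v + 16 vanishes at v ∈ {-4}.
Local minima of P (where P''>0): P(-3)=-18. Local minima of Q: Q(-4)=-32.
So the global minimum of h is P(-3) + Q(-4) + 5 = -18 − 32 + 5 = -45, attained at (-3, -4).

(-3, -4)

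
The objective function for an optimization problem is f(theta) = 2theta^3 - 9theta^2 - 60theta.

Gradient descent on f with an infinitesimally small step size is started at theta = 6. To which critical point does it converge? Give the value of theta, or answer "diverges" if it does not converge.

5

f'(theta) = 6(theta - 5)(theta + 2), so f'(6) = 48.
Gradient descent moves in the -f' direction, i.e. theta is decreasing.
The nearest critical point in that direction is theta = 5, where f'' = 42 > 0 (a local minimum). The iterate converges there.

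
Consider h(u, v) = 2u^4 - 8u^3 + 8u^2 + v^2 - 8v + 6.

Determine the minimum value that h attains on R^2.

-10

h(u,v) separates as P(u) + Q(v) + 6, so its minimum is min P + min Q + 6.
P'(u) = 8u(u - 2)(u - 1) vanishes at u ∈ {0, 1, 2}; Q'(v) = 2v - 8 vanishes at v ∈ {4}.
Local minima of P (where P''>0): P(0)=0, P(2)=0. Local minima of Q: Q(4)=-16.
So the global minimum of h is P(0) + Q(4) + 6 = 0 − 16 + 6 = -10, attained at (0, 4).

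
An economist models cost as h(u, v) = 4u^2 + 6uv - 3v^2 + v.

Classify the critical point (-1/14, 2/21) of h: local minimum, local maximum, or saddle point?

saddle point

The Hessian of h is constant: H = [[8, 6], [6, -6]].
det(H) = 8·(-6) − 6² = -84.
Since det(H) < 0, H is indefinite and the critical point is a saddle point.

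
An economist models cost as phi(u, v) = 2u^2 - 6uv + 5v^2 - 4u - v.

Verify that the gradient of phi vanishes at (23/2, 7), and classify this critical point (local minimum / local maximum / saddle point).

local minimum

∇phi = (4u - 6v - 4, -6u + 10v - 1); substituting (23/2, 7) gives ∇phi = (0, 0), so (23/2, 7) is indeed a critical point.
The Hessian of phi is constant: H = [[4, -6], [-6, 10]].
det(H) = 4·10 − (-6)² = 4.
det(H) > 0 and tr(H) = 14 > 0, so H is positive definite and the point is a local minimum.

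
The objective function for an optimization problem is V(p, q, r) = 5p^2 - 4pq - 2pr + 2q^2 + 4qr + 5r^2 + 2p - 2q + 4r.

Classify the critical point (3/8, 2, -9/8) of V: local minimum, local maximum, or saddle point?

local minimum

The Hessian is constant: H = [[10, -4, -2], [-4, 4, 4], [-2, 4, 10]].
Leading principal minors: Δ₁ = 10, Δ₂ = 24, Δ₃ = 128.
All leading minors are positive, so H is positive definite: a local minimum.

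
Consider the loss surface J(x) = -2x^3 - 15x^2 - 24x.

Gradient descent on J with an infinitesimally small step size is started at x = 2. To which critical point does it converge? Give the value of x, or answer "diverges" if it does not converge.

diverges

J'(x) = -6(x + 1)(x + 4), so J'(2) = -108.
Gradient descent moves in the -J' direction, i.e. x is increasing.
There is no critical point above x=2, and J' keeps the same sign, so the iterate runs off to +∞.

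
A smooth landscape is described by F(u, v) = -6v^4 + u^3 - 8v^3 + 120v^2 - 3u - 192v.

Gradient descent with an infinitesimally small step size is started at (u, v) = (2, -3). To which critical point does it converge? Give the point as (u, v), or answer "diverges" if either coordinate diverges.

(1, 1)

F is separable, so gradient descent decouples: u follows -∂F/∂u, v follows -∂F/∂v.
∂F/∂u = 3(u - 1)(u + 1); at u=2 this is 9, so u decreases.
∂F/∂v = -24(v - 2)(v - 1)(v + 4); at v=-3 this is -480, so v increases.
u converges to its nearest critical value 1 (a local min of the u-part); v converges to 1. The iterate converges to (1, 1).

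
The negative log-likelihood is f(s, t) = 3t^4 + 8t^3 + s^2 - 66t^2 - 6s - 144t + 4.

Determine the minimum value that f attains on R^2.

f(s,t) separates as P(s) + Q(t) + 4, so its minimum is min P + min Q + 4.
P'(s) = 2s - 6 vanishes at s ∈ {3}; Q'(t) = 12(t - 3)(t + 1)(t + 4) vanishes at t ∈ {-4, -1, 3}.
Local minima of P (where P''>0): P(3)=-9. Local minima of Q: Q(-4)=-224, Q(3)=-567.
So the global minimum of f is P(3) + Q(3) + 4 = -9 − 567 + 4 = -572, attained at (3, 3).

-572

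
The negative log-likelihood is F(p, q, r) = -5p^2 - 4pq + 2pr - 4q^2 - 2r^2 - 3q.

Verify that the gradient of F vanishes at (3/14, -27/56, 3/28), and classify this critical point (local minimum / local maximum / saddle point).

local maximum

∇F = (-10p - 4q + 2r, -4p - 8q - 3, 2p - 4r); substituting (3/14, -27/56, 3/28) gives ∇F = (0, 0, 0), so (3/14, -27/56, 3/28) is indeed a critical point.
The Hessian is constant: H = [[-10, -4, 2], [-4, -8, 0], [2, 0, -4]].
Leading principal minors: Δ₁ = -10, Δ₂ = 64, Δ₃ = -224.
The minors alternate sign starting negative (−, +, −), so H is negative definite: a local maximum.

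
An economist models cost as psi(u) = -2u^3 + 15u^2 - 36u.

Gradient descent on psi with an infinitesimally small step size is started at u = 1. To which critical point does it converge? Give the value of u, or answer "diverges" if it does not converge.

2

psi'(u) = -6(u - 3)(u - 2), so psi'(1) = -12.
Gradient descent moves in the -psi' direction, i.e. u is increasing.
The nearest critical point in that direction is u = 2, where psi'' = 6 > 0 (a local minimum). The iterate converges there.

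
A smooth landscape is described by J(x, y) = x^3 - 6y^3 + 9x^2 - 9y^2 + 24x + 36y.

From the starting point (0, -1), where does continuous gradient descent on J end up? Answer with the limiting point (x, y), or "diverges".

(-2, -2)

J is separable, so gradient descent decouples: x follows -∂J/∂x, y follows -∂J/∂y.
∂J/∂x = 3(x + 2)(x + 4); at x=0 this is 24, so x decreases.
∂J/∂y = -18(y - 1)(y + 2); at y=-1 this is 36, so y decreases.
x converges to its nearest critical value -2 (a local min of the x-part); y converges to -2. The iterate converges to (-2, -2).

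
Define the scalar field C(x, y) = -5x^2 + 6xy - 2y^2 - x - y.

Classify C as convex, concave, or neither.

concave

C is quadratic, so its Hessian is the constant matrix H = [[-10, 6], [6, -4]].
det(H) = 4, tr(H) = -14.
det(H) > 0 and tr(H) < 0, so H is negative definite everywhere: concave.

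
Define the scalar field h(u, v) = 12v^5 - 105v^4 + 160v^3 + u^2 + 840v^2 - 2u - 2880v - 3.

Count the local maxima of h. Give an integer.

0

h separates as a function of u plus a function of v, so ∇h=0 decouples.
∂h/∂u = 2(u - 1) = 0 at u ∈ {1}; ∂h/∂v = 60(v - 4)(v - 3)(v - 2)(v + 2) = 0 at v ∈ {-2, 2, 3, 4}.
The Hessian is diagonal: diag(h_uu, h_vv). Second derivatives: h_uu(1)=2; h_vv(-2)=-7200, h_vv(2)=480, h_vv(3)=-300, h_vv(4)=720.
Local maxima occur where both diagonal entries negative: none. Count: 0.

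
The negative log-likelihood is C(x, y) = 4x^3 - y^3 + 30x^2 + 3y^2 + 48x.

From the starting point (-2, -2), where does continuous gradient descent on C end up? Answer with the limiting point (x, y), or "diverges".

C is separable, so gradient descent decouples: x follows -∂C/∂x, y follows -∂C/∂y.
∂C/∂x = 12(x + 1)(x + 4); at x=-2 this is -24, so x increases.
∂C/∂y = -3y(y - 2); at y=-2 this is -24, so y increases.
x converges to its nearest critical value -1 (a local min of the x-part); y converges to 0. The iterate converges to (-1, 0).

(-1, 0)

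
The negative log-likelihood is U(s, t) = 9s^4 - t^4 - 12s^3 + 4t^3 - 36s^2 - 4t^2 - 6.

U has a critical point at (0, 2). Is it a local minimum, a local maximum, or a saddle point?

local maximum

The mixed partial ∂²U/∂s∂t is 0, so the Hessian at any point is diag(U_ss, U_tt) = diag(36(3s^2 - 2s - 2), 4(-3t^2 + 6t - 2)).
At (0, 2): H = diag(-72, -8).
Both eigenvalues are negative, so H is negative definite: a local maximum.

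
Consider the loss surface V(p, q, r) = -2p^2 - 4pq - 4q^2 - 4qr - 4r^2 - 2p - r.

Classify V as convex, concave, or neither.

concave

V is quadratic, so its Hessian is the constant matrix H = [[-4, -4, 0], [-4, -8, -4], [0, -4, -8]].
Leading principal minors: -4, 16, -64.
Signs alternate −, +, − ⇒ H ≺ 0 ⇒ concave.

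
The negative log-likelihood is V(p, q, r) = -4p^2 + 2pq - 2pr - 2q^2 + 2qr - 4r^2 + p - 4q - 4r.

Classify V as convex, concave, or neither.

V is quadratic, so its Hessian is the constant matrix H = [[-8, 2, -2], [2, -4, 2], [-2, 2, -8]].
Leading principal minors: -8, 28, -192.
Signs alternate −, +, − ⇒ H ≺ 0 ⇒ concave.

concave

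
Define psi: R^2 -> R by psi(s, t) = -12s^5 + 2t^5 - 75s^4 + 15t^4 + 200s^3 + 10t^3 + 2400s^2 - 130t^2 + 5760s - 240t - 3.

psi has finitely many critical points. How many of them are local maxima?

4

psi separates as a function of s plus a function of t, so ∇psi=0 decouples.
∂psi/∂s = -60(s - 4)(s + 2)(s + 3)(s + 4) = 0 at s ∈ {-4, -3, -2, 4}; ∂psi/∂t = 10(t - 2)(t + 1)(t + 3)(t + 4) = 0 at t ∈ {-4, -3, -1, 2}.
The Hessian is diagonal: diag(psi_ss, psi_tt). Second derivatives: psi_ss(-4)=960, psi_ss(-3)=-420, psi_ss(-2)=720, psi_ss(4)=-20160; psi_tt(-4)=-180, psi_tt(-3)=100, psi_tt(-1)=-180, psi_tt(2)=900.
Local maxima occur where both diagonal entries negative: (-3, -4), (-3, -1), (4, -4), (4, -1). Count: 4.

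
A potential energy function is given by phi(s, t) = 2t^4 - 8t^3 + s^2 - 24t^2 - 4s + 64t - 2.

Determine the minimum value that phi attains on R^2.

phi(s,t) separates as P(s) + Q(t) − 2, so its minimum is min P + min Q − 2.
P'(s) = 2s - 4 vanishes at s ∈ {2}; Q'(t) = 8(t - 4)(t - 1)(t + 2) vanishes at t ∈ {-2, 1, 4}.
Local minima of P (where P''>0): P(2)=-4. Local minima of Q: Q(-2)=-128, Q(4)=-128.
So the global minimum of phi is P(2) + Q(-2) − 2 = -4 − 128 − 2 = -134, attained at (2, -2).

-134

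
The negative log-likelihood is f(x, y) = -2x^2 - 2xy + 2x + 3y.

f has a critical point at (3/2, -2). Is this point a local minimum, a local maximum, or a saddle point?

The Hessian of f is constant: H = [[-4, -2], [-2, 0]].
det(H) = (-4)·0 − (-2)² = -4.
Since det(H) < 0, H is indefinite and the critical point is a saddle point.

saddle point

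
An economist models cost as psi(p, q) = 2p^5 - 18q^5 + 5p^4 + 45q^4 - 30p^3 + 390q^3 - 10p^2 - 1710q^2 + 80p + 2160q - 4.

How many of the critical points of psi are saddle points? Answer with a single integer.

psi separates as a function of p plus a function of q, so ∇psi=0 decouples.
∂psi/∂p = 10(p - 2)(p - 1)(p + 1)(p + 4) = 0 at p ∈ {-4, -1, 1, 2}; ∂psi/∂q = -90(q - 3)(q - 2)(q - 1)(q + 4) = 0 at q ∈ {-4, 1, 2, 3}.
The Hessian is diagonal: diag(psi_pp, psi_qq). Second derivatives: psi_pp(-4)=-900, psi_pp(-1)=180, psi_pp(1)=-100, psi_pp(2)=180; psi_qq(-4)=18900, psi_qq(1)=-900, psi_qq(2)=540, psi_qq(3)=-1260.
Saddle points occur where the two diagonal entries have opposite signs: (-4, -4), (-4, 2), (-1, 1), (-1, 3), (1, -4), (1, 2), (2, 1), (2, 3). Count: 8.

8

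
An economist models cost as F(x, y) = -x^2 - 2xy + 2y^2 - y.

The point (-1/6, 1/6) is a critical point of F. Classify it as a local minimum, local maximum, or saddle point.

The Hessian of F is constant: H = [[-2, -2], [-2, 4]].
det(H) = (-2)·4 − (-2)² = -12.
Since det(H) < 0, H is indefinite and the critical point is a saddle point.

saddle point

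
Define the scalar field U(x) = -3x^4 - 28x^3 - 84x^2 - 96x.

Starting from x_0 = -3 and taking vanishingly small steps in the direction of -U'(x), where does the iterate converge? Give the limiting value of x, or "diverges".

U'(x) = -12(x + 1)(x + 2)(x + 4), so U'(-3) = -24.
Gradient descent moves in the -U' direction, i.e. x is increasing.
The nearest critical point in that direction is x = -2, where U'' = 24 > 0 (a local minimum). The iterate converges there.

-2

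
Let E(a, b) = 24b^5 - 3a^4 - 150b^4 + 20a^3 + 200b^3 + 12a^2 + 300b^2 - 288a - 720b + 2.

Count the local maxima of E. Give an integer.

E separates as a function of a plus a function of b, so ∇E=0 decouples.
∂E/∂a = -12(a - 4)(a - 3)(a + 2) = 0 at a ∈ {-2, 3, 4}; ∂E/∂b = 120(b - 3)(b - 2)(b - 1)(b + 1) = 0 at b ∈ {-1, 1, 2, 3}.
The Hessian is diagonal: diag(E_aa, E_bb). Second derivatives: E_aa(-2)=-360, E_aa(3)=60, E_aa(4)=-72; E_bb(-1)=-2880, E_bb(1)=480, E_bb(2)=-360, E_bb(3)=960.
Local maxima occur where both diagonal entries negative: (-2, -1), (-2, 2), (4, -1), (4, 2). Count: 4.

4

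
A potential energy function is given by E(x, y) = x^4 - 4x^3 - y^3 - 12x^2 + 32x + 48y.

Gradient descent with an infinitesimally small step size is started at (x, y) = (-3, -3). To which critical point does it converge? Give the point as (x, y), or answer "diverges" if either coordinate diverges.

(-2, -4)

E is separable, so gradient descent decouples: x follows -∂E/∂x, y follows -∂E/∂y.
∂E/∂x = 4(x - 4)(x - 1)(x + 2); at x=-3 this is -112, so x increases.
∂E/∂y = -3(y - 4)(y + 4); at y=-3 this is 21, so y decreases.
x converges to its nearest critical value -2 (a local min of the x-part); y converges to -4. The iterate converges to (-2, -4).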